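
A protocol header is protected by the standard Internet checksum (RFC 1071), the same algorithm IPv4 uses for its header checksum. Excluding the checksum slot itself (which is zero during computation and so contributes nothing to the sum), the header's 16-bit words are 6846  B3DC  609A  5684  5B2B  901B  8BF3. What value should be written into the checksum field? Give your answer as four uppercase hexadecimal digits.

One's-complement addition (fold any carry out of bit 15 back into bit 0):
  0x6846 + 0xB3DC = 0x11C22 → wrap carry → 0x1C23
  0x1C23 + 0x609A = 0x07CBD
  0x7CBD + 0x5684 = 0x0D341
  0xD341 + 0x5B2B = 0x12E6C → wrap carry → 0x2E6D
  0x2E6D + 0x901B = 0x0BE88
  0xBE88 + 0x8BF3 = 0x14A7B → wrap carry → 0x4A7C
One's-complement sum = 0x4A7C.
Checksum = ~0x4A7C & 0xFFFF = 0xB583.

B583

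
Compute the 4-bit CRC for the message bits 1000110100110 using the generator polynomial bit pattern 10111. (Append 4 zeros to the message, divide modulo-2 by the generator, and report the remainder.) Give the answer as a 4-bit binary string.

Append 4 zeros: 10001101001100000. Divide by 10111 (XOR where the leading bit is 1):
  pos 0: 10001 XOR 10111 = 00110
  pos 2: 11010 XOR 10111 = 01101
  pos 3: 11011 XOR 10111 = 01100
  pos 4: 11000 XOR 10111 = 01111
  pos 5: 11110 XOR 10111 = 01001
  pos 6: 10011 XOR 10111 = 00100
  pos 8: 10010 XOR 10111 = 00101
  pos 10: 10100 XOR 10111 = 00011
Remainder (last 4 bits) = 1100. This is the CRC / FCS.

1100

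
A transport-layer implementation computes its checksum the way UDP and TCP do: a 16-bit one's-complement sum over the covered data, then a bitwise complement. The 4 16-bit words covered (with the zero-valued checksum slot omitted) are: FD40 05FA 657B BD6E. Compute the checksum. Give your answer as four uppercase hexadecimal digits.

D9DA

One's-complement addition (fold any carry out of bit 15 back into bit 0):
  0xFD40 + 0x05FA = 0x1033A → wrap carry → 0x033B
  0x033B + 0x657B = 0x068B6
  0x68B6 + 0xBD6E = 0x12624 → wrap carry → 0x2625
One's-complement sum = 0x2625.
Checksum = ~0x2625 & 0xFFFF = 0xD9DA.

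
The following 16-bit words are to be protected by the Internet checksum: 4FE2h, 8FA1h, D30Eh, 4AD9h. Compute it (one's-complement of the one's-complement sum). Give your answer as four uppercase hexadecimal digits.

0294

One's-complement addition (fold any carry out of bit 15 back into bit 0):
  0x4FE2 + 0x8FA1 = 0x0DF83
  0xDF83 + 0xD30E = 0x1B291 → wrap carry → 0xB292
  0xB292 + 0x4AD9 = 0x0FD6B
One's-complement sum = 0xFD6B.
Checksum = ~0xFD6B & 0xFFFF = 0x0294.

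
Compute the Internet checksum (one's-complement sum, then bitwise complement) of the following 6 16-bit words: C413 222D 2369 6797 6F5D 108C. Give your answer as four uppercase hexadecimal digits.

0ED5

One's-complement addition (fold any carry out of bit 15 back into bit 0):
  0xC413 + 0x222D = 0x0E640
  0xE640 + 0x2369 = 0x109A9 → wrap carry → 0x09AA
  0x09AA + 0x6797 = 0x07141
  0x7141 + 0x6F5D = 0x0E09E
  0xE09E + 0x108C = 0x0F12A
One's-complement sum = 0xF12A.
Checksum = ~0xF12A & 0xFFFF = 0x0ED5.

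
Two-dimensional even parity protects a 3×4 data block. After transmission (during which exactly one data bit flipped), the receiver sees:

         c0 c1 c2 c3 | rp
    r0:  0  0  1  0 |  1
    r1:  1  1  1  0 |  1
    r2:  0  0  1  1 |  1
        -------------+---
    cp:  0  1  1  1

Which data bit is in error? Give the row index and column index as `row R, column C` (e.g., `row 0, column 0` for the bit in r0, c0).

row 2, column 0

Recompute each row's even parity and compare to rp:
  r0: data parity 1, sent rp 1 → ok
  r1: data parity 1, sent rp 1 → ok
  r2: data parity 0, sent rp 1 → mismatch
Recompute each column's even parity and compare to cp:
  c0: data parity 1, sent cp 0 → mismatch
  c1: data parity 1, sent cp 1 → ok
  c2: data parity 1, sent cp 1 → ok
  c3: data parity 1, sent cp 1 → ok
Exactly one row (r2) and one column (c0) fail → the flipped bit is at their intersection.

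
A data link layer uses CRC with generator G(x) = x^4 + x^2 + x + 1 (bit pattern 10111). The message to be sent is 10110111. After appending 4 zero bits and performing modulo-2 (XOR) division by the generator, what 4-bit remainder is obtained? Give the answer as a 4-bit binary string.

Append 4 zeros: 101101110000. Divide by 10111 (XOR where the leading bit is 1):
  pos 0: 10110 XOR 10111 = 00001
  pos 4: 11110 XOR 10111 = 01001
  pos 5: 10010 XOR 10111 = 00101
  pos 7: 10100 XOR 10111 = 00011
Remainder (last 4 bits) = 0011. This is the CRC / FCS.

0011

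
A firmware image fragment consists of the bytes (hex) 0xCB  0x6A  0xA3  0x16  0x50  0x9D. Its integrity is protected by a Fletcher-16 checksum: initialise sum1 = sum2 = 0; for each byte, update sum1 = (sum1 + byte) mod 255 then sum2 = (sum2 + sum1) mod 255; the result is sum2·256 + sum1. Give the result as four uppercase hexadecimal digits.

Running sums (mod 255):
  after byte 0 (0xCB): sum1=203, sum2=203
  after byte 1 (0x6A): sum1=54, sum2=2
  after byte 2 (0xA3): sum1=217, sum2=219
  after byte 3 (0x16): sum1=239, sum2=203
  after byte 4 (0x50): sum1=64, sum2=12
  after byte 5 (0x9D): sum1=221, sum2=233
Checksum = sum2·256 + sum1 = 233·256 + 221 = 59869 = 0xE9DD.

E9DD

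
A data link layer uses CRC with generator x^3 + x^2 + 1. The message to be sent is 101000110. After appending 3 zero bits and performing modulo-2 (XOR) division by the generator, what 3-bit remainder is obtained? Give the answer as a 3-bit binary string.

Append 3 zeros: 101000110000. Divide by 1101 (XOR where the leading bit is 1):
  pos 0: 1010 XOR 1101 = 0111
  pos 1: 1110 XOR 1101 = 0011
  pos 3: 1101 XOR 1101 = 0000
  pos 7: 1000 XOR 1101 = 0101
  pos 8: 1010 XOR 1101 = 0111
Remainder (last 3 bits) = 111. This is the CRC / FCS.

111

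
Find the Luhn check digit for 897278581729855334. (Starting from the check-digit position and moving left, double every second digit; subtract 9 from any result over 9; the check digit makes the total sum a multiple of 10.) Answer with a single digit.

8

Partial digits right→left: 4 3 3 5 5 8 9 2 7 1 8 5 8 7 2 7 9 8
Double every second digit counting from the check-digit position (so the 1st, 3rd, 5th, ... of the partial from the right).
  doubled (with −9 where >9): 8 6 1 9 5 7 7 4 9 → sum 56
  kept as-is: 3 5 8 2 1 5 7 7 8 → sum 46
Total = 56 + 46 = 102.
Check digit = (10 − (102 mod 10)) mod 10 = 8.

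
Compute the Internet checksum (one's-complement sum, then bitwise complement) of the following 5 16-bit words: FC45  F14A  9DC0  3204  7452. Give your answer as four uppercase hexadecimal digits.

CE57

One's-complement addition (fold any carry out of bit 15 back into bit 0):
  0xFC45 + 0xF14A = 0x1ED8F → wrap carry → 0xED90
  0xED90 + 0x9DC0 = 0x18B50 → wrap carry → 0x8B51
  0x8B51 + 0x3204 = 0x0BD55
  0xBD55 + 0x7452 = 0x131A7 → wrap carry → 0x31A8
One's-complement sum = 0x31A8.
Checksum = ~0x31A8 & 0xFFFF = 0xCE57.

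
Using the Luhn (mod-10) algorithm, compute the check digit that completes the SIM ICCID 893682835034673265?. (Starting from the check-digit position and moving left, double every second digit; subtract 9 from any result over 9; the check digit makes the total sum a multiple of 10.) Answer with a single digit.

Partial digits right→left: 5 6 2 3 7 6 4 3 0 5 3 8 2 8 6 3 9 8
Double every second digit counting from the check-digit position (so the 1st, 3rd, 5th, ... of the partial from the right).
  doubled (with −9 where >9): 1 4 5 8 0 6 4 3 9 → sum 40
  kept as-is: 6 3 6 3 5 8 8 3 8 → sum 50
Total = 40 + 50 = 90.
Check digit = (10 − (90 mod 10)) mod 10 = 0.

0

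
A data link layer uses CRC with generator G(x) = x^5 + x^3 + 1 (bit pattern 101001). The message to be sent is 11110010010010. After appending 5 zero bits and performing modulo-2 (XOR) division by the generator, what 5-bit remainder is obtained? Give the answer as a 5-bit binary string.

Append 5 zeros: 1111001001001000000. Divide by 101001 (XOR where the leading bit is 1):
  pos 0: 111100 XOR 101001 = 010101
  pos 1: 101011 XOR 101001 = 000010
  pos 5: 100010 XOR 101001 = 001011
  pos 7: 101101 XOR 101001 = 000100
  pos 10: 100000 XOR 101001 = 001001
  pos 12: 100100 XOR 101001 = 001101
Remainder (last 5 bits) = 11010. This is the CRC / FCS.

11010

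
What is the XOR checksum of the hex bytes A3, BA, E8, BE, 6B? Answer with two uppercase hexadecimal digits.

24

XOR the bytes together:
  start with 0xA3
  0xA3 ⊕ 0xBA = 0x19
  0x19 ⊕ 0xE8 = 0xF1
  0xF1 ⊕ 0xBE = 0x4F
  0x4F ⊕ 0x6B = 0x24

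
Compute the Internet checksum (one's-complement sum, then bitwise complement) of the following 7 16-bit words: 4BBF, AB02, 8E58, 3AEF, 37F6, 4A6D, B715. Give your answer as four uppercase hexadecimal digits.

One's-complement addition (fold any carry out of bit 15 back into bit 0):
  0x4BBF + 0xAB02 = 0x0F6C1
  0xF6C1 + 0x8E58 = 0x18519 → wrap carry → 0x851A
  0x851A + 0x3AEF = 0x0C009
  0xC009 + 0x37F6 = 0x0F7FF
  0xF7FF + 0x4A6D = 0x1426C → wrap carry → 0x426D
  0x426D + 0xB715 = 0x0F982
One's-complement sum = 0xF982.
Checksum = ~0xF982 & 0xFFFF = 0x067D.

067D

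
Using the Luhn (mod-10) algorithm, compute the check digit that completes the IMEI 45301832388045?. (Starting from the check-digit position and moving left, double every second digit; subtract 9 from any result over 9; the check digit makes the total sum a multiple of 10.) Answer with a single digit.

4

Partial digits right→left: 5 4 0 8 8 3 2 3 8 1 0 3 5 4
Double every second digit counting from the check-digit position (so the 1st, 3rd, 5th, ... of the partial from the right).
  doubled (with −9 where >9): 1 0 7 4 7 0 1 → sum 20
  kept as-is: 4 8 3 3 1 3 4 → sum 26
Total = 20 + 26 = 46.
Check digit = (10 − (46 mod 10)) mod 10 = 4.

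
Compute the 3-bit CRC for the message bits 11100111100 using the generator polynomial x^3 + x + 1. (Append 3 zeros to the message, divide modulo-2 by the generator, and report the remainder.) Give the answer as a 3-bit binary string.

101

Append 3 zeros: 11100111100000. Divide by 1011 (XOR where the leading bit is 1):
  pos 0: 1110 XOR 1011 = 0101
  pos 1: 1010 XOR 1011 = 0001
  pos 4: 1111 XOR 1011 = 0100
  pos 5: 1001 XOR 1011 = 0010
  pos 7: 1000 XOR 1011 = 0011
  pos 9: 1100 XOR 1011 = 0111
  pos 10: 1110 XOR 1011 = 0101
Remainder (last 3 bits) = 101. This is the CRC / FCS.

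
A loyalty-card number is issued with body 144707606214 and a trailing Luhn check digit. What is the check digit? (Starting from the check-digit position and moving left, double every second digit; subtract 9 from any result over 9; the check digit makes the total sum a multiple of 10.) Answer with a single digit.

2

Partial digits right→left: 4 1 2 6 0 6 7 0 7 4 4 1
Double every second digit counting from the check-digit position (so the 1st, 3rd, 5th, ... of the partial from the right).
  doubled (with −9 where >9): 8 4 0 5 5 8 → sum 30
  kept as-is: 1 6 6 0 4 1 → sum 18
Total = 30 + 18 = 48.
Check digit = (10 − (48 mod 10)) mod 10 = 2.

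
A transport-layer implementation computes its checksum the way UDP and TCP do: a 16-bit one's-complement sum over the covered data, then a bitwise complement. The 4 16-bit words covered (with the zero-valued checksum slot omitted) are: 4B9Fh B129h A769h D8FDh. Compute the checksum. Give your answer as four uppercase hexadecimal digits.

82CF

One's-complement addition (fold any carry out of bit 15 back into bit 0):
  0x4B9F + 0xB129 = 0x0FCC8
  0xFCC8 + 0xA769 = 0x1A431 → wrap carry → 0xA432
  0xA432 + 0xD8FD = 0x17D2F → wrap carry → 0x7D30
One's-complement sum = 0x7D30.
Checksum = ~0x7D30 & 0xFFFF = 0x82CF.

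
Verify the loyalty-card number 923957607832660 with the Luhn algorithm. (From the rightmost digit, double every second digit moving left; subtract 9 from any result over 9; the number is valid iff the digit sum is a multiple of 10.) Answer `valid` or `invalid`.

From the right, keep odd positions and double even positions (subtract 9 from any doubled value over 9):
  doubled (positions 2,4,...): 3 4 7 0 5 9 4 → sum 32
  kept (positions 1,3,...): 0 6 3 7 6 5 3 9 → sum 39
Total = 71.
71 mod 10 = 1, so the number is invalid.

invalid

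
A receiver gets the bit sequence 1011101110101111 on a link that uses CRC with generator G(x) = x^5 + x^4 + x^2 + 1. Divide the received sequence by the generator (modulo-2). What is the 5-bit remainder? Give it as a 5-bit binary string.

Modulo-2 division of 1011101110101111 by 110101:
  pos 0: 101110 XOR 110101 = 011011
  pos 1: 110111 XOR 110101 = 000010
  pos 5: 101101 XOR 110101 = 011000
  pos 6: 110000 XOR 110101 = 000101
  pos 9: 101111 XOR 110101 = 011010
  pos 10: 110101 XOR 110101 = 000000
Remainder = 00000 (zero — the frame passes the CRC check).

00000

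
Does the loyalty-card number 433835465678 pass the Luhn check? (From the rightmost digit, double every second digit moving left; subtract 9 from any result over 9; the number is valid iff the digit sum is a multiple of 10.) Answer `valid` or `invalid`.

From the right, keep odd positions and double even positions (subtract 9 from any doubled value over 9):
  doubled (positions 2,4,...): 5 1 8 6 6 8 → sum 34
  kept (positions 1,3,...): 8 6 6 5 8 3 → sum 36
Total = 70.
70 mod 10 = 0, so the number is valid.

valid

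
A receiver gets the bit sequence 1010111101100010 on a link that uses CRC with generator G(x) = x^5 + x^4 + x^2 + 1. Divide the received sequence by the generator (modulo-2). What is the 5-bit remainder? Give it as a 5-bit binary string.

00010

Modulo-2 division of 1010111101100010 by 110101:
  pos 0: 101011 XOR 110101 = 011110
  pos 1: 111101 XOR 110101 = 001000
  pos 3: 100010 XOR 110101 = 010111
  pos 4: 101111 XOR 110101 = 011010
  pos 5: 110101 XOR 110101 = 000000
Remainder = 00010 (nonzero — an error is detected).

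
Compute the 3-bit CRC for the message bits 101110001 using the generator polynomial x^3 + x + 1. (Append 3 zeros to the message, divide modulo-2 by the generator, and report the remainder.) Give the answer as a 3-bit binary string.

Append 3 zeros: 101110001000. Divide by 1011 (XOR where the leading bit is 1):
  pos 0: 1011 XOR 1011 = 0000
  pos 4: 1000 XOR 1011 = 0011
  pos 6: 1110 XOR 1011 = 0101
  pos 7: 1010 XOR 1011 = 0001
Remainder (last 3 bits) = 010. This is the CRC / FCS.

010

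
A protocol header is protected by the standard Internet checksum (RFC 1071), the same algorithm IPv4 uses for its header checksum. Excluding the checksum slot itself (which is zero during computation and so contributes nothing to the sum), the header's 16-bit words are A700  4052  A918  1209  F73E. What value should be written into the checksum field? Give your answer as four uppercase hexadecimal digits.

664C

One's-complement addition (fold any carry out of bit 15 back into bit 0):
  0xA700 + 0x4052 = 0x0E752
  0xE752 + 0xA918 = 0x1906A → wrap carry → 0x906B
  0x906B + 0x1209 = 0x0A274
  0xA274 + 0xF73E = 0x199B2 → wrap carry → 0x99B3
One's-complement sum = 0x99B3.
Checksum = ~0x99B3 & 0xFFFF = 0x664C.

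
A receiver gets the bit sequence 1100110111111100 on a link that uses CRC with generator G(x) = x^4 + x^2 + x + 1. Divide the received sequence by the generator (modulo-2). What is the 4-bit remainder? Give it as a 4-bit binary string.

0001

Modulo-2 division of 1100110111111100 by 10111:
  pos 0: 11001 XOR 10111 = 01110
  pos 1: 11101 XOR 10111 = 01010
  pos 2: 10100 XOR 10111 = 00011
  pos 5: 11111 XOR 10111 = 01000
  pos 6: 10001 XOR 10111 = 00110
  pos 8: 11011 XOR 10111 = 01100
  pos 9: 11001 XOR 10111 = 01110
  pos 10: 11100 XOR 10111 = 01011
  pos 11: 10110 XOR 10111 = 00001
Remainder = 0001 (nonzero — an error is detected).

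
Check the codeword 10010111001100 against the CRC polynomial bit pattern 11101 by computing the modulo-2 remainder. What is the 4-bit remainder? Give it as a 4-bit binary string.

Modulo-2 division of 10010111001100 by 11101:
  pos 0: 10010 XOR 11101 = 01111
  pos 1: 11111 XOR 11101 = 00010
  pos 4: 10110 XOR 11101 = 01011
  pos 5: 10110 XOR 11101 = 01011
  pos 6: 10111 XOR 11101 = 01010
  pos 7: 10101 XOR 11101 = 01000
  pos 8: 10000 XOR 11101 = 01101
  pos 9: 11010 XOR 11101 = 00111
Remainder = 0111 (nonzero — an error is detected).

0111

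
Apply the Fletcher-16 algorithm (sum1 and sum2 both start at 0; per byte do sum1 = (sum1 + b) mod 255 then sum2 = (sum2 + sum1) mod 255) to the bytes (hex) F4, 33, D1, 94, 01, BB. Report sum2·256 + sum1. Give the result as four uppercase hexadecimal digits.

Running sums (mod 255):
  after byte 0 (F4): sum1=244, sum2=244
  after byte 1 (33): sum1=40, sum2=29
  after byte 2 (D1): sum1=249, sum2=23
  after byte 3 (94): sum1=142, sum2=165
  after byte 4 (01): sum1=143, sum2=53
  after byte 5 (BB): sum1=75, sum2=128
Checksum = sum2·256 + sum1 = 128·256 + 75 = 32843 = 0x804B.

804B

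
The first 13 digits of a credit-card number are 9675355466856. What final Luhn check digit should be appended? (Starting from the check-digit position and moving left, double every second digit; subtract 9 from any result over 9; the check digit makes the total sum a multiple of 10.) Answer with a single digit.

5

Partial digits right→left: 6 5 8 6 6 4 5 5 3 5 7 6 9
Double every second digit counting from the check-digit position (so the 1st, 3rd, 5th, ... of the partial from the right).
  doubled (with −9 where >9): 3 7 3 1 6 5 9 → sum 34
  kept as-is: 5 6 4 5 5 6 → sum 31
Total = 34 + 31 = 65.
Check digit = (10 − (65 mod 10)) mod 10 = 5.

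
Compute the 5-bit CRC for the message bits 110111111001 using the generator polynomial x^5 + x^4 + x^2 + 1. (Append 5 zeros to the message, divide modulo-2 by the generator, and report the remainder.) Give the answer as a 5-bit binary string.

00001

Append 5 zeros: 11011111100100000. Divide by 110101 (XOR where the leading bit is 1):
  pos 0: 110111 XOR 110101 = 000010
  pos 4: 101110 XOR 110101 = 011011
  pos 5: 110110 XOR 110101 = 000011
  pos 9: 111000 XOR 110101 = 001101
  pos 11: 110100 XOR 110101 = 000001
Remainder (last 5 bits) = 00001. This is the CRC / FCS.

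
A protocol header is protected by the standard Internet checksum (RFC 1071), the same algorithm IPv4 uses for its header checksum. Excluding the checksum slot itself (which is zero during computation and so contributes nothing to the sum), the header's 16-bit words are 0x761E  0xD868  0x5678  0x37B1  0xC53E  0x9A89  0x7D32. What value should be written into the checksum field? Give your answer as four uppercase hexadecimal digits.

One's-complement addition (fold any carry out of bit 15 back into bit 0):
  0x761E + 0xD868 = 0x14E86 → wrap carry → 0x4E87
  0x4E87 + 0x5678 = 0x0A4FF
  0xA4FF + 0x37B1 = 0x0DCB0
  0xDCB0 + 0xC53E = 0x1A1EE → wrap carry → 0xA1EF
  0xA1EF + 0x9A89 = 0x13C78 → wrap carry → 0x3C79
  0x3C79 + 0x7D32 = 0x0B9AB
One's-complement sum = 0xB9AB.
Checksum = ~0xB9AB & 0xFFFF = 0x4654.

4654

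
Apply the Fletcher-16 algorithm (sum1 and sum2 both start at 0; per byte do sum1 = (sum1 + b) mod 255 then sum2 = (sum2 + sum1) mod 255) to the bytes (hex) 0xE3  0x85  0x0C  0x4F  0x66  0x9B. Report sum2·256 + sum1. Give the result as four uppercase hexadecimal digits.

Running sums (mod 255):
  after byte 0 (0xE3): sum1=227, sum2=227
  after byte 1 (0x85): sum1=105, sum2=77
  after byte 2 (0x0C): sum1=117, sum2=194
  after byte 3 (0x4F): sum1=196, sum2=135
  after byte 4 (0x66): sum1=43, sum2=178
  after byte 5 (0x9B): sum1=198, sum2=121
Checksum = sum2·256 + sum1 = 121·256 + 198 = 31174 = 0x79C6.

79C6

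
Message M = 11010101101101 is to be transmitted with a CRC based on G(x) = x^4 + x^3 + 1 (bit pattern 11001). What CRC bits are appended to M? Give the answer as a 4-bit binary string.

Append 4 zeros: 110101011011010000. Divide by 11001 (XOR where the leading bit is 1):
  pos 0: 11010 XOR 11001 = 00011
  pos 3: 11101 XOR 11001 = 00100
  pos 5: 10010 XOR 11001 = 01011
  pos 6: 10111 XOR 11001 = 01110
  pos 7: 11101 XOR 11001 = 00100
  pos 9: 10001 XOR 11001 = 01000
  pos 10: 10000 XOR 11001 = 01001
  pos 11: 10010 XOR 11001 = 01011
  pos 12: 10110 XOR 11001 = 01111
  pos 13: 11110 XOR 11001 = 00111
Remainder (last 4 bits) = 0111. This is the CRC / FCS.

0111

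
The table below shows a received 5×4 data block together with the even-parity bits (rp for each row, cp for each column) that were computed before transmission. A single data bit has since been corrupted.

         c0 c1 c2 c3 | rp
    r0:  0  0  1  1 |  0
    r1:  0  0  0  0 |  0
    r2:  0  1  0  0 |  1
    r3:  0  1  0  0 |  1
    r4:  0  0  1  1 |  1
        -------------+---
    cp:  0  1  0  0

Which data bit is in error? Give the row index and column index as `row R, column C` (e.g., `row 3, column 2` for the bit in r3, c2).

row 4, column 1

Recompute each row's even parity and compare to rp:
  r0: data parity 0, sent rp 0 → ok
  r1: data parity 0, sent rp 0 → ok
  r2: data parity 1, sent rp 1 → ok
  r3: data parity 1, sent rp 1 → ok
  r4: data parity 0, sent rp 1 → mismatch
Recompute each column's even parity and compare to cp:
  c0: data parity 0, sent cp 0 → ok
  c1: data parity 0, sent cp 1 → mismatch
  c2: data parity 0, sent cp 0 → ok
  c3: data parity 0, sent cp 0 → ok
Exactly one row (r4) and one column (c1) fail → the flipped bit is at their intersection.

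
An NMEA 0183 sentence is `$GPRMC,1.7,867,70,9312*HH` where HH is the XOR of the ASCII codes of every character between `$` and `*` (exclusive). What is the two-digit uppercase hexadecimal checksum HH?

54

XOR the ASCII codes of the payload characters:
  'G' = 0x47 → acc = 0x47
  'P' = 0x50 → acc = 0x17
  'R' = 0x52 → acc = 0x45
  'M' = 0x4D → acc = 0x08
  'C' = 0x43 → acc = 0x4B
  ',' = 0x2C → acc = 0x67
  '1' = 0x31 → acc = 0x56
  '.' = 0x2E → acc = 0x78
  '7' = 0x37 → acc = 0x4F
  ',' = 0x2C → acc = 0x63
  '8' = 0x38 → acc = 0x5B
  '6' = 0x36 → acc = 0x6D
  '7' = 0x37 → acc = 0x5A
  ',' = 0x2C → acc = 0x76
  '7' = 0x37 → acc = 0x41
  '0' = 0x30 → acc = 0x71
  ',' = 0x2C → acc = 0x5D
  '9' = 0x39 → acc = 0x64
  '3' = 0x33 → acc = 0x57
  '1' = 0x31 → acc = 0x66
  '2' = 0x32 → acc = 0x54
Checksum = 0x54.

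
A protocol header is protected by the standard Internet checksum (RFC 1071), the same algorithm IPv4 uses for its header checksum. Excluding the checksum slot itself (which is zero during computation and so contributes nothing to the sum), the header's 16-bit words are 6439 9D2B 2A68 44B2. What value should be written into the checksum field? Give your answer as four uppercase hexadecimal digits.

8F80

One's-complement addition (fold any carry out of bit 15 back into bit 0):
  0x6439 + 0x9D2B = 0x10164 → wrap carry → 0x0165
  0x0165 + 0x2A68 = 0x02BCD
  0x2BCD + 0x44B2 = 0x0707F
One's-complement sum = 0x707F.
Checksum = ~0x707F & 0xFFFF = 0x8F80.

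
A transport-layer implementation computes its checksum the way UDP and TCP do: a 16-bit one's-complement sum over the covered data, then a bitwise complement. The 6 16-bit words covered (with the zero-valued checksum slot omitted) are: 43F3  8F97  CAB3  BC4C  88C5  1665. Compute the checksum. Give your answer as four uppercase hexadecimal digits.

064A

One's-complement addition (fold any carry out of bit 15 back into bit 0):
  0x43F3 + 0x8F97 = 0x0D38A
  0xD38A + 0xCAB3 = 0x19E3D → wrap carry → 0x9E3E
  0x9E3E + 0xBC4C = 0x15A8A → wrap carry → 0x5A8B
  0x5A8B + 0x88C5 = 0x0E350
  0xE350 + 0x1665 = 0x0F9B5
One's-complement sum = 0xF9B5.
Checksum = ~0xF9B5 & 0xFFFF = 0x064A.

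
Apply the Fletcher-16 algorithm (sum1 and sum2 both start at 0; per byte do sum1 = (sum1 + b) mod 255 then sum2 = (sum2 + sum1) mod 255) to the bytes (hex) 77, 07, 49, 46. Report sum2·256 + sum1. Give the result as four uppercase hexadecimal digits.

Running sums (mod 255):
  after byte 0 (77): sum1=119, sum2=119
  after byte 1 (07): sum1=126, sum2=245
  after byte 2 (49): sum1=199, sum2=189
  after byte 3 (46): sum1=14, sum2=203
Checksum = sum2·256 + sum1 = 203·256 + 14 = 51982 = 0xCB0E.

CB0E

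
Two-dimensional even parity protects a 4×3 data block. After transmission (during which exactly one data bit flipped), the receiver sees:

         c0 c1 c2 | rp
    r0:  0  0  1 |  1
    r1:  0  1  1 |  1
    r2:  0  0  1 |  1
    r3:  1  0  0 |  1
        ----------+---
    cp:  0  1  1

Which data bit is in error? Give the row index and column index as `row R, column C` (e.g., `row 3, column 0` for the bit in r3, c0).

Recompute each row's even parity and compare to rp:
  r0: data parity 1, sent rp 1 → ok
  r1: data parity 0, sent rp 1 → mismatch
  r2: data parity 1, sent rp 1 → ok
  r3: data parity 1, sent rp 1 → ok
Recompute each column's even parity and compare to cp:
  c0: data parity 1, sent cp 0 → mismatch
  c1: data parity 1, sent cp 1 → ok
  c2: data parity 1, sent cp 1 → ok
Exactly one row (r1) and one column (c0) fail → the flipped bit is at their intersection.

row 1, column 0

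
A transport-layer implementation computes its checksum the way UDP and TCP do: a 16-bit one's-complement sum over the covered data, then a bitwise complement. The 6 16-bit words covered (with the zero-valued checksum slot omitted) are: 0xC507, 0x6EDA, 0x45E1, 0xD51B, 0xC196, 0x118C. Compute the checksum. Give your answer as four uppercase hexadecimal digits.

DDFD

One's-complement addition (fold any carry out of bit 15 back into bit 0):
  0xC507 + 0x6EDA = 0x133E1 → wrap carry → 0x33E2
  0x33E2 + 0x45E1 = 0x079C3
  0x79C3 + 0xD51B = 0x14EDE → wrap carry → 0x4EDF
  0x4EDF + 0xC196 = 0x11075 → wrap carry → 0x1076
  0x1076 + 0x118C = 0x02202
One's-complement sum = 0x2202.
Checksum = ~0x2202 & 0xFFFF = 0xDDFD.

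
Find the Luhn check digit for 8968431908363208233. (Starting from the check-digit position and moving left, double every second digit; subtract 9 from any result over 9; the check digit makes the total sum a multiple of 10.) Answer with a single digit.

Partial digits right→left: 3 3 2 8 0 2 3 6 3 8 0 9 1 3 4 8 6 9 8
Double every second digit counting from the check-digit position (so the 1st, 3rd, 5th, ... of the partial from the right).
  doubled (with −9 where >9): 6 4 0 6 6 0 2 8 3 7 → sum 42
  kept as-is: 3 8 2 6 8 9 3 8 9 → sum 56
Total = 42 + 56 = 98.
Check digit = (10 − (98 mod 10)) mod 10 = 2.

2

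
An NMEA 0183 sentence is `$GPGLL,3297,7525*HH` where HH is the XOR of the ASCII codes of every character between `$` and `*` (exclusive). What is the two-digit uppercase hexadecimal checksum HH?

5A

XOR the ASCII codes of the payload characters:
  'G' = 0x47 → acc = 0x47
  'P' = 0x50 → acc = 0x17
  'G' = 0x47 → acc = 0x50
  'L' = 0x4C → acc = 0x1C
  'L' = 0x4C → acc = 0x50
  ',' = 0x2C → acc = 0x7C
  '3' = 0x33 → acc = 0x4F
  '2' = 0x32 → acc = 0x7D
  '9' = 0x39 → acc = 0x44
  '7' = 0x37 → acc = 0x73
  ',' = 0x2C → acc = 0x5F
  '7' = 0x37 → acc = 0x68
  '5' = 0x35 → acc = 0x5D
  '2' = 0x32 → acc = 0x6F
  '5' = 0x35 → acc = 0x5A
Checksum = 0x5A.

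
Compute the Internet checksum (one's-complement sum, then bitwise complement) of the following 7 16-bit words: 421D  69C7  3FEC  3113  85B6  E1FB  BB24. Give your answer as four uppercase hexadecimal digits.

C044

One's-complement addition (fold any carry out of bit 15 back into bit 0):
  0x421D + 0x69C7 = 0x0ABE4
  0xABE4 + 0x3FEC = 0x0EBD0
  0xEBD0 + 0x3113 = 0x11CE3 → wrap carry → 0x1CE4
  0x1CE4 + 0x85B6 = 0x0A29A
  0xA29A + 0xE1FB = 0x18495 → wrap carry → 0x8496
  0x8496 + 0xBB24 = 0x13FBA → wrap carry → 0x3FBB
One's-complement sum = 0x3FBB.
Checksum = ~0x3FBB & 0xFFFF = 0xC044.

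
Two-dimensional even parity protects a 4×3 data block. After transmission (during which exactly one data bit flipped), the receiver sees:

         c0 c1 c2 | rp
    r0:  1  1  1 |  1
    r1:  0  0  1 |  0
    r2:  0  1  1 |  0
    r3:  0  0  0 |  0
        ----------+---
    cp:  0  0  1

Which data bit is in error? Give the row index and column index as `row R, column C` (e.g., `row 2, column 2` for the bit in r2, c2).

Recompute each row's even parity and compare to rp:
  r0: data parity 1, sent rp 1 → ok
  r1: data parity 1, sent rp 0 → mismatch
  r2: data parity 0, sent rp 0 → ok
  r3: data parity 0, sent rp 0 → ok
Recompute each column's even parity and compare to cp:
  c0: data parity 1, sent cp 0 → mismatch
  c1: data parity 0, sent cp 0 → ok
  c2: data parity 1, sent cp 1 → ok
Exactly one row (r1) and one column (c0) fail → the flipped bit is at their intersection.

row 1, column 0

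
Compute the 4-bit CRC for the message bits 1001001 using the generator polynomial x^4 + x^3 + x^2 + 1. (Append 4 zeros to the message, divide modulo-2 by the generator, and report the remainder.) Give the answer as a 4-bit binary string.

0100

Append 4 zeros: 10010010000. Divide by 11101 (XOR where the leading bit is 1):
  pos 0: 10010 XOR 11101 = 01111
  pos 1: 11110 XOR 11101 = 00011
  pos 4: 11100 XOR 11101 = 00001
Remainder (last 4 bits) = 0100. This is the CRC / FCS.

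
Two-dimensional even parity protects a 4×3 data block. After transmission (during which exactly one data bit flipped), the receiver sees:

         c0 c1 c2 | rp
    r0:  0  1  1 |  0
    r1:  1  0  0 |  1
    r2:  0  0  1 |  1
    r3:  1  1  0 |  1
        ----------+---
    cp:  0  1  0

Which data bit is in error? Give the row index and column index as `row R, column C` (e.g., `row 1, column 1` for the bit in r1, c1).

row 3, column 1

Recompute each row's even parity and compare to rp:
  r0: data parity 0, sent rp 0 → ok
  r1: data parity 1, sent rp 1 → ok
  r2: data parity 1, sent rp 1 → ok
  r3: data parity 0, sent rp 1 → mismatch
Recompute each column's even parity and compare to cp:
  c0: data parity 0, sent cp 0 → ok
  c1: data parity 0, sent cp 1 → mismatch
  c2: data parity 0, sent cp 0 → ok
Exactly one row (r3) and one column (c1) fail → the flipped bit is at their intersection.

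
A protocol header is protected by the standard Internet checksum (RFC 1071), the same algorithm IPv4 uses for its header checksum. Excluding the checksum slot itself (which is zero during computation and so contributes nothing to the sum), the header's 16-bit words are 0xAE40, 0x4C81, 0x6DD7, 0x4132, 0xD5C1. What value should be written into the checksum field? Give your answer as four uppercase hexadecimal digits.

One's-complement addition (fold any carry out of bit 15 back into bit 0):
  0xAE40 + 0x4C81 = 0x0FAC1
  0xFAC1 + 0x6DD7 = 0x16898 → wrap carry → 0x6899
  0x6899 + 0x4132 = 0x0A9CB
  0xA9CB + 0xD5C1 = 0x17F8C → wrap carry → 0x7F8D
One's-complement sum = 0x7F8D.
Checksum = ~0x7F8D & 0xFFFF = 0x8072.

8072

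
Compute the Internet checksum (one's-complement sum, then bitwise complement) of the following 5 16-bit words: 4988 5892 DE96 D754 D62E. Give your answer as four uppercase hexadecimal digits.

One's-complement addition (fold any carry out of bit 15 back into bit 0):
  0x4988 + 0x5892 = 0x0A21A
  0xA21A + 0xDE96 = 0x180B0 → wrap carry → 0x80B1
  0x80B1 + 0xD754 = 0x15805 → wrap carry → 0x5806
  0x5806 + 0xD62E = 0x12E34 → wrap carry → 0x2E35
One's-complement sum = 0x2E35.
Checksum = ~0x2E35 & 0xFFFF = 0xD1CA.

D1CA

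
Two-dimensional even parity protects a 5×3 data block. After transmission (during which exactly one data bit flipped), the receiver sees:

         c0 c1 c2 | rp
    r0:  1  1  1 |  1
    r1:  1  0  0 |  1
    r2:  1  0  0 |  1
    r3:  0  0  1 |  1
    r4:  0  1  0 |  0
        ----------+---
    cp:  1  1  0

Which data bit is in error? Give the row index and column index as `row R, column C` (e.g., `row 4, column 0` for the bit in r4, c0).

Recompute each row's even parity and compare to rp:
  r0: data parity 1, sent rp 1 → ok
  r1: data parity 1, sent rp 1 → ok
  r2: data parity 1, sent rp 1 → ok
  r3: data parity 1, sent rp 1 → ok
  r4: data parity 1, sent rp 0 → mismatch
Recompute each column's even parity and compare to cp:
  c0: data parity 1, sent cp 1 → ok
  c1: data parity 0, sent cp 1 → mismatch
  c2: data parity 0, sent cp 0 → ok
Exactly one row (r4) and one column (c1) fail → the flipped bit is at their intersection.

row 4, column 1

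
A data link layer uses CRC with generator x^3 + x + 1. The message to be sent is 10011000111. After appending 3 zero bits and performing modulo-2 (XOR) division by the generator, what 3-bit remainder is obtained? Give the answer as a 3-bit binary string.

Append 3 zeros: 10011000111000. Divide by 1011 (XOR where the leading bit is 1):
  pos 0: 1001 XOR 1011 = 0010
  pos 2: 1010 XOR 1011 = 0001
  pos 5: 1001 XOR 1011 = 0010
  pos 7: 1011 XOR 1011 = 0000
Remainder (last 3 bits) = 000. This is the CRC / FCS.

000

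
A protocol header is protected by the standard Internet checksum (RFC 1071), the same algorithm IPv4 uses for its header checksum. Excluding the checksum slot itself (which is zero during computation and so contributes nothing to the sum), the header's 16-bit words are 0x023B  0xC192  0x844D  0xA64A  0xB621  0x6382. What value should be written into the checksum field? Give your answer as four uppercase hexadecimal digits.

F7F5

One's-complement addition (fold any carry out of bit 15 back into bit 0):
  0x023B + 0xC192 = 0x0C3CD
  0xC3CD + 0x844D = 0x1481A → wrap carry → 0x481B
  0x481B + 0xA64A = 0x0EE65
  0xEE65 + 0xB621 = 0x1A486 → wrap carry → 0xA487
  0xA487 + 0x6382 = 0x10809 → wrap carry → 0x080A
One's-complement sum = 0x080A.
Checksum = ~0x080A & 0xFFFF = 0xF7F5.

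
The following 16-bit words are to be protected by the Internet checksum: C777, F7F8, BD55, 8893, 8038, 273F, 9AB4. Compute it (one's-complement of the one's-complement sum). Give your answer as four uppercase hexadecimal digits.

B879

One's-complement addition (fold any carry out of bit 15 back into bit 0):
  0xC777 + 0xF7F8 = 0x1BF6F → wrap carry → 0xBF70
  0xBF70 + 0xBD55 = 0x17CC5 → wrap carry → 0x7CC6
  0x7CC6 + 0x8893 = 0x10559 → wrap carry → 0x055A
  0x055A + 0x8038 = 0x08592
  0x8592 + 0x273F = 0x0ACD1
  0xACD1 + 0x9AB4 = 0x14785 → wrap carry → 0x4786
One's-complement sum = 0x4786.
Checksum = ~0x4786 & 0xFFFF = 0xB879.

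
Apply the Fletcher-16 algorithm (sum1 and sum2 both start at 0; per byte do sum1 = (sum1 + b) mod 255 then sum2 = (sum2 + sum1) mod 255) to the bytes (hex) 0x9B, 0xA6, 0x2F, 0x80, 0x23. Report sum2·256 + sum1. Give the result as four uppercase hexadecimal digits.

5615

Running sums (mod 255):
  after byte 0 (0x9B): sum1=155, sum2=155
  after byte 1 (0xA6): sum1=66, sum2=221
  after byte 2 (0x2F): sum1=113, sum2=79
  after byte 3 (0x80): sum1=241, sum2=65
  after byte 4 (0x23): sum1=21, sum2=86
Checksum = sum2·256 + sum1 = 86·256 + 21 = 22037 = 0x5615.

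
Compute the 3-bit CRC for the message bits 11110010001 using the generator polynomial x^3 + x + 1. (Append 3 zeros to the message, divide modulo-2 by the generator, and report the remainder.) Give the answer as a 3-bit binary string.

Append 3 zeros: 11110010001000. Divide by 1011 (XOR where the leading bit is 1):
  pos 0: 1111 XOR 1011 = 0100
  pos 1: 1000 XOR 1011 = 0011
  pos 3: 1101 XOR 1011 = 0110
  pos 4: 1100 XOR 1011 = 0111
  pos 5: 1110 XOR 1011 = 0101
  pos 6: 1010 XOR 1011 = 0001
  pos 9: 1100 XOR 1011 = 0111
  pos 10: 1110 XOR 1011 = 0101
Remainder (last 3 bits) = 101. This is the CRC / FCS.

101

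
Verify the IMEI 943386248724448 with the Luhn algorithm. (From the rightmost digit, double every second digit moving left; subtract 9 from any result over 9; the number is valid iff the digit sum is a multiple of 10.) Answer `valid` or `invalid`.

valid

From the right, keep odd positions and double even positions (subtract 9 from any doubled value over 9):
  doubled (positions 2,4,...): 8 8 5 8 3 6 8 → sum 46
  kept (positions 1,3,...): 8 4 2 8 2 8 3 9 → sum 44
Total = 90.
90 mod 10 = 0, so the number is valid.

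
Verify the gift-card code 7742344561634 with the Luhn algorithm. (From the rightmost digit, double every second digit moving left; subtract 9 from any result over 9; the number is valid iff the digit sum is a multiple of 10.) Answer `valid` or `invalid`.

valid

From the right, keep odd positions and double even positions (subtract 9 from any doubled value over 9):
  doubled (positions 2,4,...): 6 2 1 8 4 5 → sum 26
  kept (positions 1,3,...): 4 6 6 4 3 4 7 → sum 34
Total = 60.
60 mod 10 = 0, so the number is valid.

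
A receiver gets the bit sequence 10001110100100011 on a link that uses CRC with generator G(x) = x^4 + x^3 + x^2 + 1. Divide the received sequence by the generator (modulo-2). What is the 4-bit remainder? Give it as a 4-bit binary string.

0000

Modulo-2 division of 10001110100100011 by 11101:
  pos 0: 10001 XOR 11101 = 01100
  pos 1: 11001 XOR 11101 = 00100
  pos 3: 10010 XOR 11101 = 01111
  pos 4: 11111 XOR 11101 = 00010
  pos 7: 10001 XOR 11101 = 01100
  pos 8: 11000 XOR 11101 = 00101
  pos 10: 10100 XOR 11101 = 01001
  pos 11: 10011 XOR 11101 = 01110
  pos 12: 11101 XOR 11101 = 00000
Remainder = 0000 (zero — the frame passes the CRC check).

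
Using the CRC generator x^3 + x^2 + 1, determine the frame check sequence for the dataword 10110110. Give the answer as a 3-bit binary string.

010

Append 3 zeros: 10110110000. Divide by 1101 (XOR where the leading bit is 1):
  pos 0: 1011 XOR 1101 = 0110
  pos 1: 1100 XOR 1101 = 0001
  pos 4: 1110 XOR 1101 = 0011
  pos 6: 1100 XOR 1101 = 0001
Remainder (last 3 bits) = 010. This is the CRC / FCS.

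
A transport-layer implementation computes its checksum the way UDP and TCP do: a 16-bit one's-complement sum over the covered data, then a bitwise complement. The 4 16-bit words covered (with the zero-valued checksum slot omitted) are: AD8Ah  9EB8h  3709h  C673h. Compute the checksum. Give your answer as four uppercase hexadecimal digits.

B63F

One's-complement addition (fold any carry out of bit 15 back into bit 0):
  0xAD8A + 0x9EB8 = 0x14C42 → wrap carry → 0x4C43
  0x4C43 + 0x3709 = 0x0834C
  0x834C + 0xC673 = 0x149BF → wrap carry → 0x49C0
One's-complement sum = 0x49C0.
Checksum = ~0x49C0 & 0xFFFF = 0xB63F.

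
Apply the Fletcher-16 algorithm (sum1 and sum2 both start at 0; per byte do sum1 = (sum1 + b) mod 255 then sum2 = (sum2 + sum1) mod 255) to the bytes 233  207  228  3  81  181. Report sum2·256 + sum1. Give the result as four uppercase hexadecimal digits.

Running sums (mod 255):
  after byte 0 (233): sum1=233, sum2=233
  after byte 1 (207): sum1=185, sum2=163
  after byte 2 (228): sum1=158, sum2=66
  after byte 3 (3): sum1=161, sum2=227
  after byte 4 (81): sum1=242, sum2=214
  after byte 5 (181): sum1=168, sum2=127
Checksum = sum2·256 + sum1 = 127·256 + 168 = 32680 = 0x7FA8.

7FA8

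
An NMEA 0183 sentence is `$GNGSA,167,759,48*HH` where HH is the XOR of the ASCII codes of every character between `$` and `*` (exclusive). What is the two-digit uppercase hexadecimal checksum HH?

XOR the ASCII codes of the payload characters:
  'G' = 0x47 → acc = 0x47
  'N' = 0x4E → acc = 0x09
  'G' = 0x47 → acc = 0x4E
  'S' = 0x53 → acc = 0x1D
  'A' = 0x41 → acc = 0x5C
  ',' = 0x2C → acc = 0x70
  '1' = 0x31 → acc = 0x41
  '6' = 0x36 → acc = 0x77
  '7' = 0x37 → acc = 0x40
  ',' = 0x2C → acc = 0x6C
  '7' = 0x37 → acc = 0x5B
  '5' = 0x35 → acc = 0x6E
  '9' = 0x39 → acc = 0x57
  ',' = 0x2C → acc = 0x7B
  '4' = 0x34 → acc = 0x4F
  '8' = 0x38 → acc = 0x77
Checksum = 0x77.

77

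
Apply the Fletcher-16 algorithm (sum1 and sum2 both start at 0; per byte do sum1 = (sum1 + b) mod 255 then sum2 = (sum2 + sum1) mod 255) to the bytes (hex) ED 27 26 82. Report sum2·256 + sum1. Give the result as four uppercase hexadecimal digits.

FBBD

Running sums (mod 255):
  after byte 0 (ED): sum1=237, sum2=237
  after byte 1 (27): sum1=21, sum2=3
  after byte 2 (26): sum1=59, sum2=62
  after byte 3 (82): sum1=189, sum2=251
Checksum = sum2·256 + sum1 = 251·256 + 189 = 64445 = 0xFBBD.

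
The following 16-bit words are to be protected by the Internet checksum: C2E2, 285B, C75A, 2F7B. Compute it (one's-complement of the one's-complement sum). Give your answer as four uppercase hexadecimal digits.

1DEC

One's-complement addition (fold any carry out of bit 15 back into bit 0):
  0xC2E2 + 0x285B = 0x0EB3D
  0xEB3D + 0xC75A = 0x1B297 → wrap carry → 0xB298
  0xB298 + 0x2F7B = 0x0E213
One's-complement sum = 0xE213.
Checksum = ~0xE213 & 0xFFFF = 0x1DEC.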